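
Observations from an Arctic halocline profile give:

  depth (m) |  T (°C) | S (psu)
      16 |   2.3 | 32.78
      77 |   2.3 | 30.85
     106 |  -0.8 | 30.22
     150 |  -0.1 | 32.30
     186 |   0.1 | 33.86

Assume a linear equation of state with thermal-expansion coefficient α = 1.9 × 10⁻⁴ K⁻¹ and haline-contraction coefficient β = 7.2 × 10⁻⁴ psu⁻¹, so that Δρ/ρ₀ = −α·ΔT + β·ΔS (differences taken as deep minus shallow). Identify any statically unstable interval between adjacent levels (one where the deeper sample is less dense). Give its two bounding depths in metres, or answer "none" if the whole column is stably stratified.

16–77 m

Evaluate Δρ/ρ₀ = −αΔT + βΔS across each adjacent pair:
  16–77 m: −αΔT+βΔS = −(1.9 × 10⁻⁴)(+0.0)+(7.2 × 10⁻⁴)(-1.93) = -1.4 × 10⁻³ → UNSTABLE
  77–106 m: −αΔT+βΔS = −(1.9 × 10⁻⁴)(-3.1)+(7.2 × 10⁻⁴)(-0.63) = 1.4 × 10⁻⁴ → stable
  106–150 m: −αΔT+βΔS = −(1.9 × 10⁻⁴)(+0.7)+(7.2 × 10⁻⁴)(+2.08) = 1.4 × 10⁻³ → stable
  150–186 m: −αΔT+βΔS = −(1.9 × 10⁻⁴)(+0.2)+(7.2 × 10⁻⁴)(+1.56) = 1.1 × 10⁻³ → stable
The 16–77 m interval has Δρ < 0: lighter water underlies denser water.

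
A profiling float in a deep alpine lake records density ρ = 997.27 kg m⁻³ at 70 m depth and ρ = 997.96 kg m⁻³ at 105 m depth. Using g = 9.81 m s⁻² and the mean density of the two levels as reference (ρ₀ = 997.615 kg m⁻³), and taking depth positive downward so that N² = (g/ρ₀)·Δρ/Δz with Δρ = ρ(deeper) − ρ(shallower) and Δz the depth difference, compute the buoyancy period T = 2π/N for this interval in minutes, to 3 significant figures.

Δρ = 997.96 − 997.27 = 0.69 kg m⁻³ over Δz = 105 − 70 = 35 m.
N² = (9.81/997.615) × (0.69/35) = 1.9386 × 10⁻⁴ s⁻².
N = √(1.9386 × 10⁻⁴) = 0.013923 rad s⁻¹, so T = 2π/N = 451.28 s = 7.5213 min ≈ 7.52 min.

7.52 min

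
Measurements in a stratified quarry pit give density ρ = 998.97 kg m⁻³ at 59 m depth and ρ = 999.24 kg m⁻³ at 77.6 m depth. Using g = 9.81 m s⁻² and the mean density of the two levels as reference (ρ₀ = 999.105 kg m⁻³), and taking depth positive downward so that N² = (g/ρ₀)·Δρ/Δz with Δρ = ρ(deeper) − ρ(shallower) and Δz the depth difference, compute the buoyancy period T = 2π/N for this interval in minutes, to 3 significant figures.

8.77 min

Δρ = 999.24 − 998.97 = 0.27 kg m⁻³ over Δz = 77.6 − 59 = 18.6 m.
N² = (9.81/999.105) × (0.27/18.6) = 1.4253 × 10⁻⁴ s⁻².
N = √(1.4253 × 10⁻⁴) = 0.011939 rad s⁻¹, so T = 2π/N = 526.27 s = 8.7712 min ≈ 8.77 min.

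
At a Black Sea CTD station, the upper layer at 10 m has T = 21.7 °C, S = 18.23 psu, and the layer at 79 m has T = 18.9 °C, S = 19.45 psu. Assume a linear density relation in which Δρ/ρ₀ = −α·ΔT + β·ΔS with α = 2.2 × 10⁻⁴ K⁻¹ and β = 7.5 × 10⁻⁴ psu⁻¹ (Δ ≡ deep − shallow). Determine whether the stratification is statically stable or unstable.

ΔT = 18.9 − 21.7 = -2.8 K and ΔS = 19.45 − 18.23 = +1.22 psu (deep − shallow).
−αΔT = 6.16 × 10⁻⁴; βΔS = 9.15 × 10⁻⁴; sum Δρ/ρ₀ = 1.531 × 10⁻³.
Δρ/ρ₀ > 0, so Δρ > 0: deeper water is denser → statically stable.

stable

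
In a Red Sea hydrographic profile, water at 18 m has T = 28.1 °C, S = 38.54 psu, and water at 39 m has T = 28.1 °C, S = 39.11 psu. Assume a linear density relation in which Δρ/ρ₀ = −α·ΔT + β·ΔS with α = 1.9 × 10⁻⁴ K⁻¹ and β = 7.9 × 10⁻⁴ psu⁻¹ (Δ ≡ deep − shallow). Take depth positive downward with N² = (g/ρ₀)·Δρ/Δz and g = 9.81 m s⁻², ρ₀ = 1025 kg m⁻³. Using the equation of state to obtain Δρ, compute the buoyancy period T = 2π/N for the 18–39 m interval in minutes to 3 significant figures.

7.22 min

ΔT = +0.0 K, ΔS = +0.57 psu (deep − shallow).
Δρ/ρ₀ = −αΔT + βΔS = 0 + 4.503 × 10⁻⁴ = 4.503 × 10⁻⁴, so Δρ ≈ 0.4616 kg m⁻³.
N² = (g/ρ₀)·Δρ/Δz = g·(Δρ/ρ₀)/Δz = 9.81 × 4.503 × 10⁻⁴ / 21 = 2.1035 × 10⁻⁴ s⁻².
N = √(2.1035 × 10⁻⁴) = 0.014503 rad s⁻¹ → T = 2π/N = 433.23 s = 7.2205 min ≈ 7.22 min.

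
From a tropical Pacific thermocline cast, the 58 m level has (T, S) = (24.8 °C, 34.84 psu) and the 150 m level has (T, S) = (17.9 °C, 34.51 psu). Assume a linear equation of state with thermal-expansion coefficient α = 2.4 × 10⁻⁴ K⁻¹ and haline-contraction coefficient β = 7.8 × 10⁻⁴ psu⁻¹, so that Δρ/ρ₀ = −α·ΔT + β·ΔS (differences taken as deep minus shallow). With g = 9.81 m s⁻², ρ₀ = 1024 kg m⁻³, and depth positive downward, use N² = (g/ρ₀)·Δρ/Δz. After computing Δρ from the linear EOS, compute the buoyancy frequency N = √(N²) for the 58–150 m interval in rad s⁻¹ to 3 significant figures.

0.0122 rad s⁻¹

ΔT = -6.9 K, ΔS = -0.33 psu (deep − shallow).
Δρ/ρ₀ = −αΔT + βΔS = 1.656 × 10⁻³ − 2.574 × 10⁻⁴ = 1.3986 × 10⁻³, so Δρ ≈ 1.432 kg m⁻³.
N² = (g/ρ₀)·Δρ/Δz = g·(Δρ/ρ₀)/Δz = 9.81 × 1.3986 × 10⁻³ / 92 = 1.4913 × 10⁻⁴ s⁻².
N = √(1.4913 × 10⁻⁴) = 0.012212 rad s⁻¹ ≈ 0.0122 rad s⁻¹.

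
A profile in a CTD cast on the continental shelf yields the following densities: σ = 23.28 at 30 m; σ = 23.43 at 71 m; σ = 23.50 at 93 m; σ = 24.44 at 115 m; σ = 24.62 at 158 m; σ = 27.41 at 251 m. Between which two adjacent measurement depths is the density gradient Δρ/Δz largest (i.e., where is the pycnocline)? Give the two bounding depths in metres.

Compute the density gradient over each adjacent pair:
  30–71 m: Δρ/Δz = 0.15/41 = 3.7 × 10⁻³ kg m⁻⁴
  71–93 m: Δρ/Δz = 0.07/22 = 3.2 × 10⁻³ kg m⁻⁴
  93–115 m: Δρ/Δz = 0.94/22 = 0.043 kg m⁻⁴
  115–158 m: Δρ/Δz = 0.18/43 = 4.2 × 10⁻³ kg m⁻⁴
  158–251 m: Δρ/Δz = 2.79/93 = 0.030 kg m⁻⁴
The largest gradient is in the 93–115 m interval — the pycnocline.

93–115 m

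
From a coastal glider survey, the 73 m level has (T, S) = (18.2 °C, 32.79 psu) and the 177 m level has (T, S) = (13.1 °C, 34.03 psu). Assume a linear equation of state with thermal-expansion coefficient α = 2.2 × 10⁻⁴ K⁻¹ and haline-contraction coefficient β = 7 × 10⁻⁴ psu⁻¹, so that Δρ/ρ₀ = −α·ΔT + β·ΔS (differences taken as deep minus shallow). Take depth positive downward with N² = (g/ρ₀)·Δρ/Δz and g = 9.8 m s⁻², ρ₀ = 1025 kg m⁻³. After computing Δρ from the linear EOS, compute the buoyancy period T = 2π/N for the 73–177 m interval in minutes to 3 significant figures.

7.65 min

ΔT = -5.1 K, ΔS = +1.24 psu (deep − shallow).
Δρ/ρ₀ = −αΔT + βΔS = 1.122 × 10⁻³ + 8.68 × 10⁻⁴ = 1.99 × 10⁻³, so Δρ ≈ 2.040 kg m⁻³.
N² = (g/ρ₀)·Δρ/Δz = g·(Δρ/ρ₀)/Δz = 9.8 × 1.99 × 10⁻³ / 104 = 1.8752 × 10⁻⁴ s⁻².
N = √(1.8752 × 10⁻⁴) = 0.013694 rad s⁻¹ → T = 2π/N = 458.83 s = 7.6472 min ≈ 7.65 min.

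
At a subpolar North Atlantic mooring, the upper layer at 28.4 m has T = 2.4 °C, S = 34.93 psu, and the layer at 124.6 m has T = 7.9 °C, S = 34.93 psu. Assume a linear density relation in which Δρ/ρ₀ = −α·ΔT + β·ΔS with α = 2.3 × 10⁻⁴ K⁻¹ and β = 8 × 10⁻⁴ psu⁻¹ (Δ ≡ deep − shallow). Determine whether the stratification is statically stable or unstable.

unstable

ΔT = 7.9 − 2.4 = +5.5 K and ΔS = 34.93 − 34.93 = +0.00 psu (deep − shallow).
−αΔT = -1.265 × 10⁻³; βΔS = 0; sum Δρ/ρ₀ = -1.265 × 10⁻³.
Δρ/ρ₀ < 0, so Δρ < 0: deeper water is lighter → statically unstable; the column would overturn.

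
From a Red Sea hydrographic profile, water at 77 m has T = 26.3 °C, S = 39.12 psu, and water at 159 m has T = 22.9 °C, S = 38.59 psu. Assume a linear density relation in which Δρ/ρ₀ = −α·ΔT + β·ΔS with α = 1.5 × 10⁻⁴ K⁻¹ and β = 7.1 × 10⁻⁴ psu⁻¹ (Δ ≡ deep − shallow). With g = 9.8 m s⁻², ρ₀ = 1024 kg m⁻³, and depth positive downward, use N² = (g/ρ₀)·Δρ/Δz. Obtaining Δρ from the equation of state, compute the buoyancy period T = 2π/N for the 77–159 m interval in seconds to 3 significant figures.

1.57 × 10³ s

ΔT = -3.4 K, ΔS = -0.53 psu (deep − shallow).
Δρ/ρ₀ = −αΔT + βΔS = 5.10 × 10⁻⁴ − 3.763 × 10⁻⁴ = 1.337 × 10⁻⁴, so Δρ ≈ 0.1369 kg m⁻³.
N² = (g/ρ₀)·Δρ/Δz = g·(Δρ/ρ₀)/Δz = 9.8 × 1.337 × 10⁻⁴ / 82 = 1.5979 × 10⁻⁵ s⁻².
N = √(1.5979 × 10⁻⁵) = 3.9974 × 10⁻³ rad s⁻¹ → T = 2π/N = 1.5718 × 10³ s ≈ 1.57 × 10³ s.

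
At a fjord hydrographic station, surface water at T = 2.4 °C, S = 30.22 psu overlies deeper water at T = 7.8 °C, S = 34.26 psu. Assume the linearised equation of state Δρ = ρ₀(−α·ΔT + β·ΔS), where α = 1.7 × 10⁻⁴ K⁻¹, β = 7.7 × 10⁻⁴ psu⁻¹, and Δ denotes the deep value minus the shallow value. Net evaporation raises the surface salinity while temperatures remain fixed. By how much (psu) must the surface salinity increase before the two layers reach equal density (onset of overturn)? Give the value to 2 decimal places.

2.85 psu

Neutral buoyancy requires −α(T_deep − T_surf) + β(S_deep − S_surf′) = 0.
S_surf′ = S_deep − (α/β)·ΔT = 34.26 − (1.7 × 10⁻⁴/7.7 × 10⁻⁴)·(+5.4) = 33.0678 psu.
Increase required: 33.0678 − 30.22 = 2.8478 psu.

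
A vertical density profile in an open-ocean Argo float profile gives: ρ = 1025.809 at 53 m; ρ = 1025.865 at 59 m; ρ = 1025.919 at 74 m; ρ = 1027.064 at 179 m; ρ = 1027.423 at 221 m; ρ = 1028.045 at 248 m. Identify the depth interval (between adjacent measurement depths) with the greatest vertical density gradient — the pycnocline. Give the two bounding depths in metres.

Compute the density gradient over each adjacent pair:
  53–59 m: Δρ/Δz = 0.056/6 = 9.3 × 10⁻³ kg m⁻⁴
  59–74 m: Δρ/Δz = 0.054/15 = 3.6 × 10⁻³ kg m⁻⁴
  74–179 m: Δρ/Δz = 1.145/105 = 0.011 kg m⁻⁴
  179–221 m: Δρ/Δz = 0.359/42 = 8.5 × 10⁻³ kg m⁻⁴
  221–248 m: Δρ/Δz = 0.622/27 = 0.023 kg m⁻⁴
The largest gradient is in the 221–248 m interval — the pycnocline.

221–248 m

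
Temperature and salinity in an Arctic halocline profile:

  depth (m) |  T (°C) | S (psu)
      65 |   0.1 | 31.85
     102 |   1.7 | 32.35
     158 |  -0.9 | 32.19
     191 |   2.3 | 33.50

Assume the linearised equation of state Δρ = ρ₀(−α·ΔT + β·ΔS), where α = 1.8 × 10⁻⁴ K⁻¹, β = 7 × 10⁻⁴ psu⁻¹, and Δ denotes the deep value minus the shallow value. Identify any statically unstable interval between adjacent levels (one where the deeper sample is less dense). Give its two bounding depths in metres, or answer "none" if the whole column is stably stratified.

Evaluate Δρ/ρ₀ = −αΔT + βΔS across each adjacent pair:
  65–102 m: −αΔT+βΔS = −(1.8 × 10⁻⁴)(+1.6)+(7 × 10⁻⁴)(+0.50) = 6.2 × 10⁻⁵ → stable
  102–158 m: −αΔT+βΔS = −(1.8 × 10⁻⁴)(-2.6)+(7 × 10⁻⁴)(-0.16) = 3.6 × 10⁻⁴ → stable
  158–191 m: −αΔT+βΔS = −(1.8 × 10⁻⁴)(+3.2)+(7 × 10⁻⁴)(+1.31) = 3.4 × 10⁻⁴ → stable
Every interval has Δρ > 0: the column is stably stratified throughout.

none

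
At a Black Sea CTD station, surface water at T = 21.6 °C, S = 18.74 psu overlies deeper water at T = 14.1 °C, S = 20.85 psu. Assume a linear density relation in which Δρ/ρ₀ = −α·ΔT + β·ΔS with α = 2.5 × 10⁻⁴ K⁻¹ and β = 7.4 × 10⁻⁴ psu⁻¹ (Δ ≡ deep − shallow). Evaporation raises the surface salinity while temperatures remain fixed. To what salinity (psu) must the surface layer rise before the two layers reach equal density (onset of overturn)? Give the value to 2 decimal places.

23.38 psu

Neutral buoyancy requires −α(T_deep − T_surf) + β(S_deep − S_surf′) = 0.
S_surf′ = S_deep − (α/β)·ΔT = 20.85 − (2.5 × 10⁻⁴/7.4 × 10⁻⁴)·(-7.5) = 23.3838 psu.
Increase required: 23.3838 − 18.74 = 4.6438 psu.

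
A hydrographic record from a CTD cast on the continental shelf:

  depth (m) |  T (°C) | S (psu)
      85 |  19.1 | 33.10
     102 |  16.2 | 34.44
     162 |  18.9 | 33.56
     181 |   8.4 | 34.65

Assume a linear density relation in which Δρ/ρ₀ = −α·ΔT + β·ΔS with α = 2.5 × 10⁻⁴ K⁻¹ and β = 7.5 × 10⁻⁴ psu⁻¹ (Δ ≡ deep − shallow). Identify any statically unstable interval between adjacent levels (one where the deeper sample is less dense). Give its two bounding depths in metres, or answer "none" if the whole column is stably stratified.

102–162 m

Evaluate Δρ/ρ₀ = −αΔT + βΔS across each adjacent pair:
  85–102 m: −αΔT+βΔS = −(2.5 × 10⁻⁴)(-2.9)+(7.5 × 10⁻⁴)(+1.34) = 1.7 × 10⁻³ → stable
  102–162 m: −αΔT+βΔS = −(2.5 × 10⁻⁴)(+2.7)+(7.5 × 10⁻⁴)(-0.88) = -1.3 × 10⁻³ → UNSTABLE
  162–181 m: −αΔT+βΔS = −(2.5 × 10⁻⁴)(-10.5)+(7.5 × 10⁻⁴)(+1.09) = 3.4 × 10⁻³ → stable
The 102–162 m interval has Δρ < 0: lighter water underlies denser water.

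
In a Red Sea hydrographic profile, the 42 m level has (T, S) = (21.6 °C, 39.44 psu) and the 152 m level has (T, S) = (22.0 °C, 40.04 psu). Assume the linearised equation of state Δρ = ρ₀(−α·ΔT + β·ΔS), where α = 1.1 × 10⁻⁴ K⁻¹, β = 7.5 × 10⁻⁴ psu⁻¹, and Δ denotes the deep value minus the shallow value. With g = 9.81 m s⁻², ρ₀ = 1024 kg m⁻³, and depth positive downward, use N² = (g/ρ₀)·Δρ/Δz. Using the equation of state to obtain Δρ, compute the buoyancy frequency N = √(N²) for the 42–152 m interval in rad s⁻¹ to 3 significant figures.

ΔT = +0.4 K, ΔS = +0.60 psu (deep − shallow).
Δρ/ρ₀ = −αΔT + βΔS = -4.40 × 10⁻⁵ + 4.50 × 10⁻⁴ = 4.06 × 10⁻⁴, so Δρ ≈ 0.4157 kg m⁻³.
N² = (g/ρ₀)·Δρ/Δz = g·(Δρ/ρ₀)/Δz = 9.81 × 4.06 × 10⁻⁴ / 110 = 3.6208 × 10⁻⁵ s⁻².
N = √(3.6208 × 10⁻⁵) = 6.0173 × 10⁻³ rad s⁻¹ ≈ 6.02 × 10⁻³ rad s⁻¹.

6.02 × 10⁻³ rad s⁻¹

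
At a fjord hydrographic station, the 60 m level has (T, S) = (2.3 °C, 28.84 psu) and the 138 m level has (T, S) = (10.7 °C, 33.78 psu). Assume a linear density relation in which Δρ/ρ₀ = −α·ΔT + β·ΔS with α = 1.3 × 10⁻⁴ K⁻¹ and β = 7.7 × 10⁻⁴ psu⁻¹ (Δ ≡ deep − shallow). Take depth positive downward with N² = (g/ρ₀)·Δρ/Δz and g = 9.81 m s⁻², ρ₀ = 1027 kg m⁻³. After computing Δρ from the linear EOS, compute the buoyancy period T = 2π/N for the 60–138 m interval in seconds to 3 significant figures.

340 s

ΔT = +8.4 K, ΔS = +4.94 psu (deep − shallow).
Δρ/ρ₀ = −αΔT + βΔS = -1.092 × 10⁻³ + 3.8038 × 10⁻³ = 2.7118 × 10⁻³, so Δρ ≈ 2.785 kg m⁻³.
N² = (g/ρ₀)·Δρ/Δz = g·(Δρ/ρ₀)/Δz = 9.81 × 2.7118 × 10⁻³ / 78 = 3.4106 × 10⁻⁴ s⁻².
N = √(3.4106 × 10⁻⁴) = 0.018468 rad s⁻¹ → T = 2π/N = 340.22 s ≈ 340 s.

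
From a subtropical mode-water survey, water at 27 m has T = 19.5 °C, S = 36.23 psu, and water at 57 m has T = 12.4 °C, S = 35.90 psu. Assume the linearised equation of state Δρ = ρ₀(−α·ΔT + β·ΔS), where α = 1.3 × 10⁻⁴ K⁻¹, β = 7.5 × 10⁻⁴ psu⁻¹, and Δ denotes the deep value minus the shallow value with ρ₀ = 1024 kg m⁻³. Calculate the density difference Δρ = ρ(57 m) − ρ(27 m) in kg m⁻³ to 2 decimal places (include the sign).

+0.69 kg m⁻³

ΔT = -7.1 K, ΔS = -0.33 psu (deep − shallow).
Δρ/ρ₀ = −(1.3 × 10⁻⁴)(-7.1) + (7.5 × 10⁻⁴)(-0.33) = 6.755 × 10⁻⁴.
Δρ = 1024 × (6.755 × 10⁻⁴) = +0.69 kg m⁻³.
Positive Δρ: denser below, stable.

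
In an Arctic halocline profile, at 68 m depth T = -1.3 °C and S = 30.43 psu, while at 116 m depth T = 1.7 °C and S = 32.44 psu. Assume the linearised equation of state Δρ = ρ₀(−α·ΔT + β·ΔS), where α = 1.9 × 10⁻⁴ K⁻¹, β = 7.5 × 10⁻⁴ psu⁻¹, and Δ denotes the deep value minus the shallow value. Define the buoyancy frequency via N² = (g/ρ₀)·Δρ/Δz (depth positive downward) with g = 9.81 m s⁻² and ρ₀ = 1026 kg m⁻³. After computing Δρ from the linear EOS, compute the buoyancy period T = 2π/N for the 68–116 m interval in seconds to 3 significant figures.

454 s

ΔT = +3.0 K, ΔS = +2.01 psu (deep − shallow).
Δρ/ρ₀ = −αΔT + βΔS = -5.70 × 10⁻⁴ + 1.5075 × 10⁻³ = 9.375 × 10⁻⁴, so Δρ ≈ 0.9619 kg m⁻³.
N² = (g/ρ₀)·Δρ/Δz = g·(Δρ/ρ₀)/Δz = 9.81 × 9.375 × 10⁻⁴ / 48 = 1.9160 × 10⁻⁴ s⁻².
N = √(1.9160 × 10⁻⁴) = 0.013842 rad s⁻¹ → T = 2π/N = 453.92 s ≈ 454 s.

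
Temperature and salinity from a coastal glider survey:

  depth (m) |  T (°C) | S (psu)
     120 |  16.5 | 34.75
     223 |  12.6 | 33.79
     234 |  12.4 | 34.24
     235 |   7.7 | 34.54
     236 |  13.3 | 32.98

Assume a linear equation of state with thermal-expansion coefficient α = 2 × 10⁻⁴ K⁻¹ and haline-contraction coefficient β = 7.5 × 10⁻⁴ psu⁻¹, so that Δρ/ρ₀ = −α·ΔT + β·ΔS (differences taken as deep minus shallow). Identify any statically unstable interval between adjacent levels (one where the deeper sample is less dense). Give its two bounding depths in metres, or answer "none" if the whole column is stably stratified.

235–236 m

Evaluate Δρ/ρ₀ = −αΔT + βΔS across each adjacent pair:
  120–223 m: −αΔT+βΔS = −(2 × 10⁻⁴)(-3.9)+(7.5 × 10⁻⁴)(-0.96) = 6.0 × 10⁻⁵ → stable
  223–234 m: −αΔT+βΔS = −(2 × 10⁻⁴)(-0.2)+(7.5 × 10⁻⁴)(+0.45) = 3.8 × 10⁻⁴ → stable
  234–235 m: −αΔT+βΔS = −(2 × 10⁻⁴)(-4.7)+(7.5 × 10⁻⁴)(+0.30) = 1.2 × 10⁻³ → stable
  235–236 m: −αΔT+βΔS = −(2 × 10⁻⁴)(+5.6)+(7.5 × 10⁻⁴)(-1.56) = -2.3 × 10⁻³ → UNSTABLE
The 235–236 m interval has Δρ < 0: lighter water underlies denser water.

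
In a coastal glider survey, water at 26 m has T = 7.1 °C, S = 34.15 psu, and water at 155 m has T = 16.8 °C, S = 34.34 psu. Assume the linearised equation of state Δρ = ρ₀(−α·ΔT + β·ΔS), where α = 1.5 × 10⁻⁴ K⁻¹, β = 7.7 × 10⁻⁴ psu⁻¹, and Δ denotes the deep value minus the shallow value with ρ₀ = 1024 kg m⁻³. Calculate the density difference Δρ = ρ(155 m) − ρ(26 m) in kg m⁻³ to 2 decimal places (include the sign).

ΔT = +9.7 K, ΔS = +0.19 psu (deep − shallow).
Δρ/ρ₀ = −(1.5 × 10⁻⁴)(+9.7) + (7.7 × 10⁻⁴)(+0.19) = -1.3087 × 10⁻³.
Δρ = 1024 × (-1.3087 × 10⁻³) = -1.34 kg m⁻³.
Negative Δρ: lighter below, statically unstable.

-1.34 kg m⁻³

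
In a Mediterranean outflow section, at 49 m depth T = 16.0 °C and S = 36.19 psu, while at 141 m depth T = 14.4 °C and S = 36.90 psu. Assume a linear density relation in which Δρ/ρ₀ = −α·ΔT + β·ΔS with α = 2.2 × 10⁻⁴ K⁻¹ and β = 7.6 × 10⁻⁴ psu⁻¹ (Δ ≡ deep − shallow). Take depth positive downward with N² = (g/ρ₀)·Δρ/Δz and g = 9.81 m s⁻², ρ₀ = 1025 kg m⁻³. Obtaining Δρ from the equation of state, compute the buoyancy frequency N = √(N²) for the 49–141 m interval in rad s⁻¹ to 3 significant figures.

ΔT = -1.6 K, ΔS = +0.71 psu (deep − shallow).
Δρ/ρ₀ = −αΔT + βΔS = 3.52 × 10⁻⁴ + 5.396 × 10⁻⁴ = 8.916 × 10⁻⁴, so Δρ ≈ 0.9139 kg m⁻³.
N² = (g/ρ₀)·Δρ/Δz = g·(Δρ/ρ₀)/Δz = 9.81 × 8.916 × 10⁻⁴ / 92 = 9.5072 × 10⁻⁵ s⁻².
N = √(9.5072 × 10⁻⁵) = 9.7505 × 10⁻³ rad s⁻¹ ≈ 9.75 × 10⁻³ rad s⁻¹.

9.75 × 10⁻³ rad s⁻¹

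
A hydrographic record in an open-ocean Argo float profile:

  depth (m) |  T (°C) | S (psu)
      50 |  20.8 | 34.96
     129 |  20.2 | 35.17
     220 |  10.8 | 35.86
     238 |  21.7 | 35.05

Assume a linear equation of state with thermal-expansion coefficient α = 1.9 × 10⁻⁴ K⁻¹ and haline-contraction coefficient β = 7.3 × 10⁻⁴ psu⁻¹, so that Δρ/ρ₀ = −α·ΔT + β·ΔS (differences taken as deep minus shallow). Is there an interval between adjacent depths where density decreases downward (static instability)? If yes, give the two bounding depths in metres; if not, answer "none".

Evaluate Δρ/ρ₀ = −αΔT + βΔS across each adjacent pair:
  50–129 m: −αΔT+βΔS = −(1.9 × 10⁻⁴)(-0.6)+(7.3 × 10⁻⁴)(+0.21) = 2.7 × 10⁻⁴ → stable
  129–220 m: −αΔT+βΔS = −(1.9 × 10⁻⁴)(-9.4)+(7.3 × 10⁻⁴)(+0.69) = 2.3 × 10⁻³ → stable
  220–238 m: −αΔT+βΔS = −(1.9 × 10⁻⁴)(+10.9)+(7.3 × 10⁻⁴)(-0.81) = -2.7 × 10⁻³ → UNSTABLE
The 220–238 m interval has Δρ < 0: lighter water underlies denser water.

220–238 m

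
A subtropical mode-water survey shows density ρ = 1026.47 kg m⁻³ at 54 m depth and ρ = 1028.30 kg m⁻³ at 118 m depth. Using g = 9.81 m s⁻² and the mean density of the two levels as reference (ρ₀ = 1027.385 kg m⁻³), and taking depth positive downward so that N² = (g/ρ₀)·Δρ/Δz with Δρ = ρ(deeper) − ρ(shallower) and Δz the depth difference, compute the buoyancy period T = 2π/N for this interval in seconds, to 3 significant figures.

Δρ = 1028.30 − 1026.47 = 1.83 kg m⁻³ over Δz = 118 − 54 = 64 m.
N² = (9.81/1027.385) × (1.83/64) = 2.7303 × 10⁻⁴ s⁻².
N = √(2.7303 × 10⁻⁴) = 0.016524 rad s⁻¹, so T = 2π/N = 380.25 s ≈ 380 s.
Since Δρ > 0 the layer is stably stratified.

380 s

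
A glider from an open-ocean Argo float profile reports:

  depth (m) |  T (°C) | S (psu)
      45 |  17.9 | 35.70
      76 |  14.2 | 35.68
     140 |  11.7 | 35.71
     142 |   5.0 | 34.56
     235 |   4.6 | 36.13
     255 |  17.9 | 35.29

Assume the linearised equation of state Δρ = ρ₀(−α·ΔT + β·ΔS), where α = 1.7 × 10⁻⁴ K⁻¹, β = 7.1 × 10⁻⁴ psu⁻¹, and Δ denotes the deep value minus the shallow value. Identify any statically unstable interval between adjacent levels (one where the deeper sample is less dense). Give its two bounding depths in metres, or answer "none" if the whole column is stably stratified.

Evaluate Δρ/ρ₀ = −αΔT + βΔS across each adjacent pair:
  45–76 m: −αΔT+βΔS = −(1.7 × 10⁻⁴)(-3.7)+(7.1 × 10⁻⁴)(-0.02) = 6.1 × 10⁻⁴ → stable
  76–140 m: −αΔT+βΔS = −(1.7 × 10⁻⁴)(-2.5)+(7.1 × 10⁻⁴)(+0.03) = 4.5 × 10⁻⁴ → stable
  140–142 m: −αΔT+βΔS = −(1.7 × 10⁻⁴)(-6.7)+(7.1 × 10⁻⁴)(-1.15) = 3.2 × 10⁻⁴ → stable
  142–235 m: −αΔT+βΔS = −(1.7 × 10⁻⁴)(-0.4)+(7.1 × 10⁻⁴)(+1.57) = 1.2 × 10⁻³ → stable
  235–255 m: −αΔT+βΔS = −(1.7 × 10⁻⁴)(+13.3)+(7.1 × 10⁻⁴)(-0.84) = -2.9 × 10⁻³ → UNSTABLE
The 235–255 m interval has Δρ < 0: lighter water underlies denser water.

235–255 m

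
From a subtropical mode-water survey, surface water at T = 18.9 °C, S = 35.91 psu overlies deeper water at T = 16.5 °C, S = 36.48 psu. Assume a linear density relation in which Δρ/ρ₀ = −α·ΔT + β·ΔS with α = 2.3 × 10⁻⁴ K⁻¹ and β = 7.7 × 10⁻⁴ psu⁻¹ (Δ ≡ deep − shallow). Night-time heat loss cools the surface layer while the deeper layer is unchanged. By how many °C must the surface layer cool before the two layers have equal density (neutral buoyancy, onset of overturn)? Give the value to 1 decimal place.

4.3 °C

Neutral buoyancy requires Δρ = 0, i.e. −α(T_deep − T_surf′) + β(S_deep − S_surf) = 0.
T_surf′ = T_deep − (β/α)·ΔS = 16.5 − (7.7 × 10⁻⁴/2.3 × 10⁻⁴)·(+0.57) = 14.592 °C.
Cooling required: 18.9 − (14.592) = 4.308 °C.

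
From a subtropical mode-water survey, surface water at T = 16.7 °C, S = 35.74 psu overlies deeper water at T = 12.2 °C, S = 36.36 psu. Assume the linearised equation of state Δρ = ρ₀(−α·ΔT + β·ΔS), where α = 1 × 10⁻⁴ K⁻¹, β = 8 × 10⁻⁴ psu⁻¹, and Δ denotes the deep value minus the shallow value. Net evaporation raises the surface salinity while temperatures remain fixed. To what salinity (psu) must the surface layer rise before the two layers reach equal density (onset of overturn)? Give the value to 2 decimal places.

36.92 psu

Neutral buoyancy requires −α(T_deep − T_surf) + β(S_deep − S_surf′) = 0.
S_surf′ = S_deep − (α/β)·ΔT = 36.36 − (1 × 10⁻⁴/8 × 10⁻⁴)·(-4.5) = 36.9225 psu.
Increase required: 36.9225 − 35.74 = 1.1825 psu.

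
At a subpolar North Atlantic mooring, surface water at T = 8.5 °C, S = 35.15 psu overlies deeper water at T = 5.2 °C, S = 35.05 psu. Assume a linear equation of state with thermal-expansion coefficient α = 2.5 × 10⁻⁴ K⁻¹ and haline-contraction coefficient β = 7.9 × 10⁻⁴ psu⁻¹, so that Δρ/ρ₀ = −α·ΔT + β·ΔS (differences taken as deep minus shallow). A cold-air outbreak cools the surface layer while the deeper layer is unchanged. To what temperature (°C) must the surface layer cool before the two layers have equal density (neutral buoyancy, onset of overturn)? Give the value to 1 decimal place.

Neutral buoyancy requires Δρ = 0, i.e. −α(T_deep − T_surf′) + β(S_deep − S_surf) = 0.
T_surf′ = T_deep − (β/α)·ΔS = 5.2 − (7.9 × 10⁻⁴/2.5 × 10⁻⁴)·(-0.10) = 5.516 °C.
Cooling required: 8.5 − (5.516) = 2.984 °C.

5.5 °C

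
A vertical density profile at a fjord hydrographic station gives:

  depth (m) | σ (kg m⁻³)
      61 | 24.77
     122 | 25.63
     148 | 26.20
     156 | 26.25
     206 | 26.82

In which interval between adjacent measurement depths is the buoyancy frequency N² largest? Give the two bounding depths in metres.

Compute the density gradient over each adjacent pair:
  61–122 m: Δρ/Δz = 0.86/61 = 0.014 kg m⁻⁴
  122–148 m: Δρ/Δz = 0.57/26 = 0.022 kg m⁻⁴
  148–156 m: Δρ/Δz = 0.05/8 = 6.3 × 10⁻³ kg m⁻⁴
  156–206 m: Δρ/Δz = 0.57/50 = 0.011 kg m⁻⁴
The largest gradient is in the 122–148 m interval — the pycnocline.

122–148 m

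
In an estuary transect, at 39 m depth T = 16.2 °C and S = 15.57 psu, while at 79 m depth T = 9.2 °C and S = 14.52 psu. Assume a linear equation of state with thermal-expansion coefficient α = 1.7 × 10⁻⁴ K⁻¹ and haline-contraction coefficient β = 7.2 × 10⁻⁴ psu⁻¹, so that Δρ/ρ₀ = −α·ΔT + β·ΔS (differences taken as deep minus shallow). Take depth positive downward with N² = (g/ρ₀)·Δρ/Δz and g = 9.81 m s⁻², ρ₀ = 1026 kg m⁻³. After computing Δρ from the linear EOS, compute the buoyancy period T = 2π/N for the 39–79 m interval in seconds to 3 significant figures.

ΔT = -7.0 K, ΔS = -1.05 psu (deep − shallow).
Δρ/ρ₀ = −αΔT + βΔS = 1.19 × 10⁻³ − 7.56 × 10⁻⁴ = 4.34 × 10⁻⁴, so Δρ ≈ 0.4453 kg m⁻³.
N² = (g/ρ₀)·Δρ/Δz = g·(Δρ/ρ₀)/Δz = 9.81 × 4.34 × 10⁻⁴ / 40 = 1.0644 × 10⁻⁴ s⁻².
N = √(1.0644 × 10⁻⁴) = 0.010317 rad s⁻¹ → T = 2π/N = 609.01 s ≈ 609 s.

609 s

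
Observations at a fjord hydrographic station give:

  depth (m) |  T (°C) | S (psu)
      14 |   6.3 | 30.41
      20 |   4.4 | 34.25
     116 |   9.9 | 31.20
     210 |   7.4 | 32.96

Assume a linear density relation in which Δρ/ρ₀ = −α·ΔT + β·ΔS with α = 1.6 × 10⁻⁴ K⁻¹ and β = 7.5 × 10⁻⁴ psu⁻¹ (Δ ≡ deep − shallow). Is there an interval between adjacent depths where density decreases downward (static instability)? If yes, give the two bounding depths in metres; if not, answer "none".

Evaluate Δρ/ρ₀ = −αΔT + βΔS across each adjacent pair:
  14–20 m: −αΔT+βΔS = −(1.6 × 10⁻⁴)(-1.9)+(7.5 × 10⁻⁴)(+3.84) = 3.2 × 10⁻³ → stable
  20–116 m: −αΔT+βΔS = −(1.6 × 10⁻⁴)(+5.5)+(7.5 × 10⁻⁴)(-3.05) = -3.2 × 10⁻³ → UNSTABLE
  116–210 m: −αΔT+βΔS = −(1.6 × 10⁻⁴)(-2.5)+(7.5 × 10⁻⁴)(+1.76) = 1.7 × 10⁻³ → stable
The 20–116 m interval has Δρ < 0: lighter water underlies denser water.

20–116 m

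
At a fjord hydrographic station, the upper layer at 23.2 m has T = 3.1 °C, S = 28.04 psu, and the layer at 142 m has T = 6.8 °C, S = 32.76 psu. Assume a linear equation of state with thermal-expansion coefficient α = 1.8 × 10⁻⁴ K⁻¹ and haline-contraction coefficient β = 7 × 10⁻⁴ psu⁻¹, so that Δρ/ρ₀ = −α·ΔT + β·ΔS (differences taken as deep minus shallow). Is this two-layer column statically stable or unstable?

stable

ΔT = 6.8 − 3.1 = +3.7 K and ΔS = 32.76 − 28.04 = +4.72 psu (deep − shallow).
−αΔT = -6.66 × 10⁻⁴; βΔS = 3.304 × 10⁻³; sum Δρ/ρ₀ = 2.638 × 10⁻³.
Δρ/ρ₀ > 0, so Δρ > 0: deeper water is denser → statically stable.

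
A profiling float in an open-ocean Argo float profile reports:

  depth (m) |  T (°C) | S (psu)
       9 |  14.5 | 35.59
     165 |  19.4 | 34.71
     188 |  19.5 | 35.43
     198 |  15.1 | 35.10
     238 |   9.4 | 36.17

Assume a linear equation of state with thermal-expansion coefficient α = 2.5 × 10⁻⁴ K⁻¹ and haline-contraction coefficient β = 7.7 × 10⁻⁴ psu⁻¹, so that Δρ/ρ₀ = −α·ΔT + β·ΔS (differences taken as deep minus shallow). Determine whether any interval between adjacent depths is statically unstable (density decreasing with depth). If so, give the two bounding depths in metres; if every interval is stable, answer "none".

Evaluate Δρ/ρ₀ = −αΔT + βΔS across each adjacent pair:
  9–165 m: −αΔT+βΔS = −(2.5 × 10⁻⁴)(+4.9)+(7.7 × 10⁻⁴)(-0.88) = -1.9 × 10⁻³ → UNSTABLE
  165–188 m: −αΔT+βΔS = −(2.5 × 10⁻⁴)(+0.1)+(7.7 × 10⁻⁴)(+0.72) = 5.3 × 10⁻⁴ → stable
  188–198 m: −αΔT+βΔS = −(2.5 × 10⁻⁴)(-4.4)+(7.7 × 10⁻⁴)(-0.33) = 8.5 × 10⁻⁴ → stable
  198–238 m: −αΔT+βΔS = −(2.5 × 10⁻⁴)(-5.7)+(7.7 × 10⁻⁴)(+1.07) = 2.2 × 10⁻³ → stable
The 9–165 m interval has Δρ < 0: lighter water underlies denser water.

9–165 m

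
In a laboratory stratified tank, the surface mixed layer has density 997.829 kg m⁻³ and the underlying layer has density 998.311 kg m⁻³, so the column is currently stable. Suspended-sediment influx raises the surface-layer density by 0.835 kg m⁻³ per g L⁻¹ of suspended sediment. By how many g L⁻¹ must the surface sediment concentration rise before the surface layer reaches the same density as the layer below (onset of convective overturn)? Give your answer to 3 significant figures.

Density deficit of the surface layer: 998.311 − 997.829 = 0.482 kg m⁻³.
Required change = 0.482 / 0.835 = 0.577 g L⁻¹.

0.577 g L⁻¹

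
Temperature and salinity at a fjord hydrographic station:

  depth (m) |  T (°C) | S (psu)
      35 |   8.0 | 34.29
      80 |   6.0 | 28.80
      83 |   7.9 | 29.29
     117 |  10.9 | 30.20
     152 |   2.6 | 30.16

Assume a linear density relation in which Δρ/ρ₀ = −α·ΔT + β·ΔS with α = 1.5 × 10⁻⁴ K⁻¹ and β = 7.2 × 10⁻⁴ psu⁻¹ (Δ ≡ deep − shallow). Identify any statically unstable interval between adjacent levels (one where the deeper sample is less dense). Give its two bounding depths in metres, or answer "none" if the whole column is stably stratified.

35–80 m

Evaluate Δρ/ρ₀ = −αΔT + βΔS across each adjacent pair:
  35–80 m: −αΔT+βΔS = −(1.5 × 10⁻⁴)(-2.0)+(7.2 × 10⁻⁴)(-5.49) = -3.7 × 10⁻³ → UNSTABLE
  80–83 m: −αΔT+βΔS = −(1.5 × 10⁻⁴)(+1.9)+(7.2 × 10⁻⁴)(+0.49) = 6.8 × 10⁻⁵ → stable
  83–117 m: −αΔT+βΔS = −(1.5 × 10⁻⁴)(+3.0)+(7.2 × 10⁻⁴)(+0.91) = 2.1 × 10⁻⁴ → stable
  117–152 m: −αΔT+βΔS = −(1.5 × 10⁻⁴)(-8.3)+(7.2 × 10⁻⁴)(-0.04) = 1.2 × 10⁻³ → stable
The 35–80 m interval has Δρ < 0: lighter water underlies denser water.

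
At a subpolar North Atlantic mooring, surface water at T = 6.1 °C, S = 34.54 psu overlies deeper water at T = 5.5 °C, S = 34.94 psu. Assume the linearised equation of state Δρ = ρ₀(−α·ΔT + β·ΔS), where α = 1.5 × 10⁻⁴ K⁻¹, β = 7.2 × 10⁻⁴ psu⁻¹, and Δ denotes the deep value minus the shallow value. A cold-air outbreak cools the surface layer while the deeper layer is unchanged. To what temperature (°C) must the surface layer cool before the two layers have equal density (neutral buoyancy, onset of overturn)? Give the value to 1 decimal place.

Neutral buoyancy requires Δρ = 0, i.e. −α(T_deep − T_surf′) + β(S_deep − S_surf) = 0.
T_surf′ = T_deep − (β/α)·ΔS = 5.5 − (7.2 × 10⁻⁴/1.5 × 10⁻⁴)·(+0.40) = 3.580 °C.
Cooling required: 6.1 − (3.580) = 2.520 °C.

3.6 °C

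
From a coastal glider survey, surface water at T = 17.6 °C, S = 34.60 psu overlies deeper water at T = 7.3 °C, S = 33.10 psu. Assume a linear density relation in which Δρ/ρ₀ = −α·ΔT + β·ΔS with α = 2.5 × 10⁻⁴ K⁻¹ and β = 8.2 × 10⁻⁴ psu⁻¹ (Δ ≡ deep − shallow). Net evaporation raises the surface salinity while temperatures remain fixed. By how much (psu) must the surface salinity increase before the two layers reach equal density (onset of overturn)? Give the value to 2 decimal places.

Neutral buoyancy requires −α(T_deep − T_surf) + β(S_deep − S_surf′) = 0.
S_surf′ = S_deep − (α/β)·ΔT = 33.10 − (2.5 × 10⁻⁴/8.2 × 10⁻⁴)·(-10.3) = 36.2402 psu.
Increase required: 36.2402 − 34.60 = 1.6402 psu.

1.64 psu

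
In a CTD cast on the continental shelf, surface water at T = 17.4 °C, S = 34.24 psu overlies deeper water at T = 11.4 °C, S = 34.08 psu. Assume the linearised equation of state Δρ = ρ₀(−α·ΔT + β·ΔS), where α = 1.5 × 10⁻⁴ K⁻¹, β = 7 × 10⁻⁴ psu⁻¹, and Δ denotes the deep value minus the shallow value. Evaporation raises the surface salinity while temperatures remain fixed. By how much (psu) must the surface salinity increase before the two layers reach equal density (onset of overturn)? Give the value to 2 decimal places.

1.13 psu

Neutral buoyancy requires −α(T_deep − T_surf) + β(S_deep − S_surf′) = 0.
S_surf′ = S_deep − (α/β)·ΔT = 34.08 − (1.5 × 10⁻⁴/7 × 10⁻⁴)·(-6.0) = 35.3657 psu.
Increase required: 35.3657 − 34.24 = 1.1257 psu.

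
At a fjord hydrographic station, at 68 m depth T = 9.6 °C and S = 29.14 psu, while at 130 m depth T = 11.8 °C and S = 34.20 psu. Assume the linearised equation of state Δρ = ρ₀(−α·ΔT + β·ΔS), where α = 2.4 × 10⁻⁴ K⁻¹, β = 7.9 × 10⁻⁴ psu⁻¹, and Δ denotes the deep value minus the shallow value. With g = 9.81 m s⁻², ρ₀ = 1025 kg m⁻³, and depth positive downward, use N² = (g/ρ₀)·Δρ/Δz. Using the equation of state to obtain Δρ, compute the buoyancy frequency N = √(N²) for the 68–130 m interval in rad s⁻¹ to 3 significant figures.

ΔT = +2.2 K, ΔS = +5.06 psu (deep − shallow).
Δρ/ρ₀ = −αΔT + βΔS = -5.28 × 10⁻⁴ + 3.9974 × 10⁻³ = 3.4694 × 10⁻³, so Δρ ≈ 3.556 kg m⁻³.
N² = (g/ρ₀)·Δρ/Δz = g·(Δρ/ρ₀)/Δz = 9.81 × 3.4694 × 10⁻³ / 62 = 5.4895 × 10⁻⁴ s⁻².
N = √(5.4895 × 10⁻⁴) = 0.023430 rad s⁻¹ ≈ 0.0234 rad s⁻¹.

0.0234 rad s⁻¹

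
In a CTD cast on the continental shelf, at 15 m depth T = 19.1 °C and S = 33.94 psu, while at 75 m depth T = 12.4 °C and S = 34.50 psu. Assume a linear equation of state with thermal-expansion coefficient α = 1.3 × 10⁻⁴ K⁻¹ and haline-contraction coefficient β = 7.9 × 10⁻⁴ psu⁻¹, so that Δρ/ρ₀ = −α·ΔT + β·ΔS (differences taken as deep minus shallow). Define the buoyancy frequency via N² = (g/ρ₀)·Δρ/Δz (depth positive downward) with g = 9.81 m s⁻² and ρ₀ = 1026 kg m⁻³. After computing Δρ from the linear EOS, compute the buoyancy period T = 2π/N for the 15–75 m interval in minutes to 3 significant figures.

ΔT = -6.7 K, ΔS = +0.56 psu (deep − shallow).
Δρ/ρ₀ = −αΔT + βΔS = 8.71 × 10⁻⁴ + 4.424 × 10⁻⁴ = 1.3134 × 10⁻³, so Δρ ≈ 1.348 kg m⁻³.
N² = (g/ρ₀)·Δρ/Δz = g·(Δρ/ρ₀)/Δz = 9.81 × 1.3134 × 10⁻³ / 60 = 2.1474 × 10⁻⁴ s⁻².
N = √(2.1474 × 10⁻⁴) = 0.014654 rad s⁻¹ → T = 2π/N = 428.77 s = 7.1462 min ≈ 7.15 min.

7.15 min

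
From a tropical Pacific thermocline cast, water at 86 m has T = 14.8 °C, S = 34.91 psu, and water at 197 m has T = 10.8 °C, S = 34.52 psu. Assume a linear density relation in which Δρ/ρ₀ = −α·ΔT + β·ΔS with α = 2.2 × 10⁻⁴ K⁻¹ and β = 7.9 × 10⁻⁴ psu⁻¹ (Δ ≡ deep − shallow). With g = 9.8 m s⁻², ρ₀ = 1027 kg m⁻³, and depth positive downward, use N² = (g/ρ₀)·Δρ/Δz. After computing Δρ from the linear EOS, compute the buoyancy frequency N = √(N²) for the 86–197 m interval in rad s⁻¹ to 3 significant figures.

7.11 × 10⁻³ rad s⁻¹

ΔT = -4.0 K, ΔS = -0.39 psu (deep − shallow).
Δρ/ρ₀ = −αΔT + βΔS = 8.80 × 10⁻⁴ − 3.081 × 10⁻⁴ = 5.719 × 10⁻⁴, so Δρ ≈ 0.5873 kg m⁻³.
N² = (g/ρ₀)·Δρ/Δz = g·(Δρ/ρ₀)/Δz = 9.8 × 5.719 × 10⁻⁴ / 111 = 5.0492 × 10⁻⁵ s⁻².
N = √(5.0492 × 10⁻⁵) = 7.1058 × 10⁻³ rad s⁻¹ ≈ 7.11 × 10⁻³ rad s⁻¹.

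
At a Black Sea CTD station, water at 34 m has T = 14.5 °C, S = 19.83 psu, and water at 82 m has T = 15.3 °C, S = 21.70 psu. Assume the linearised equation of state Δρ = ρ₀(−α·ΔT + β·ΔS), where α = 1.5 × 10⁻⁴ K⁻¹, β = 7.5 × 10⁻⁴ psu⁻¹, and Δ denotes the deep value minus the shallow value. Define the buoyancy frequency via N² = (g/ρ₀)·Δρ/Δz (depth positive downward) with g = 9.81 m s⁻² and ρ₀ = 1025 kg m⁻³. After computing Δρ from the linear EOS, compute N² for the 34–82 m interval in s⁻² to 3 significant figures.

ΔT = +0.8 K, ΔS = +1.87 psu (deep − shallow).
Δρ/ρ₀ = −αΔT + βΔS = -1.20 × 10⁻⁴ + 1.4025 × 10⁻³ = 1.2825 × 10⁻³, so Δρ ≈ 1.315 kg m⁻³.
N² = (g/ρ₀)·Δρ/Δz = g·(Δρ/ρ₀)/Δz = 9.81 × 1.2825 × 10⁻³ / 48 = 2.6211 × 10⁻⁴ s⁻² ≈ 2.62 × 10⁻⁴ s⁻².

2.62 × 10⁻⁴ s⁻²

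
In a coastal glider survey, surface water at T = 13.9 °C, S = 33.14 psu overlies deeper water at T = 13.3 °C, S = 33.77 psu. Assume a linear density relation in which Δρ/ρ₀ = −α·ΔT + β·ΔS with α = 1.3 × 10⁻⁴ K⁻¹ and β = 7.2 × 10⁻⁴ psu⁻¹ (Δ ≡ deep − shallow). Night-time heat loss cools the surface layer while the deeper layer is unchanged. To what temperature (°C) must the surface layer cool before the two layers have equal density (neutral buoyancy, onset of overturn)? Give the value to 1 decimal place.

9.8 °C

Neutral buoyancy requires Δρ = 0, i.e. −α(T_deep − T_surf′) + β(S_deep − S_surf) = 0.
T_surf′ = T_deep − (β/α)·ΔS = 13.3 − (7.2 × 10⁻⁴/1.3 × 10⁻⁴)·(+0.63) = 9.811 °C.
Cooling required: 13.9 − (9.811) = 4.089 °C.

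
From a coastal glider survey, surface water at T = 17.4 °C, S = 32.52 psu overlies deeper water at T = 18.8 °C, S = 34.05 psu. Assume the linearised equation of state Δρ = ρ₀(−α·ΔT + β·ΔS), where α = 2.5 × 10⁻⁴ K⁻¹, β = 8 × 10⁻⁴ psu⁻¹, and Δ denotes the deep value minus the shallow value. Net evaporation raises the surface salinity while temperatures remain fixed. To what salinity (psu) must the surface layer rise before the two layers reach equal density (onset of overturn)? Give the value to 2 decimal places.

Neutral buoyancy requires −α(T_deep − T_surf) + β(S_deep − S_surf′) = 0.
S_surf′ = S_deep − (α/β)·ΔT = 34.05 − (2.5 × 10⁻⁴/8 × 10⁻⁴)·(+1.4) = 33.6125 psu.
Increase required: 33.6125 − 32.52 = 1.0925 psu.

33.61 psu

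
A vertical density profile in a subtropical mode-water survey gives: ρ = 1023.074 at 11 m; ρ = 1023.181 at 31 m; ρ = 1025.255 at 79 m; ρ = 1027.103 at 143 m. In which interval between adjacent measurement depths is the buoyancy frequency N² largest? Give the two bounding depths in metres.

Compute the density gradient over each adjacent pair:
  11–31 m: Δρ/Δz = 0.107/20 = 5.3 × 10⁻³ kg m⁻⁴
  31–79 m: Δρ/Δz = 2.074/48 = 0.043 kg m⁻⁴
  79–143 m: Δρ/Δz = 1.848/64 = 0.029 kg m⁻⁴
The largest gradient is in the 31–79 m interval — the pycnocline.

31–79 m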